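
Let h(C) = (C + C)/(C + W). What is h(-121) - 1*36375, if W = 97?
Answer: -436379/12 ≈ -36365.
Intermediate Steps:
h(C) = 2*C/(97 + C) (h(C) = (C + C)/(C + 97) = (2*C)/(97 + C) = 2*C/(97 + C))
h(-121) - 1*36375 = 2*(-121)/(97 - 121) - 1*36375 = 2*(-121)/(-24) - 36375 = 2*(-121)*(-1/24) - 36375 = 121/12 - 36375 = -436379/12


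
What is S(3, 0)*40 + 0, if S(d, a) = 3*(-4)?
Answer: -480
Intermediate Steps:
S(d, a) = -12
S(3, 0)*40 + 0 = -12*40 + 0 = -480 + 0 = -480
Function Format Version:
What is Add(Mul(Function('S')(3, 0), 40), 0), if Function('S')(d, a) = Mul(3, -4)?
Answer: -480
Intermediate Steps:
Function('S')(d, a) = -12
Add(Mul(Function('S')(3, 0), 40), 0) = Add(Mul(-12, 40), 0) = Add(-480, 0) = -480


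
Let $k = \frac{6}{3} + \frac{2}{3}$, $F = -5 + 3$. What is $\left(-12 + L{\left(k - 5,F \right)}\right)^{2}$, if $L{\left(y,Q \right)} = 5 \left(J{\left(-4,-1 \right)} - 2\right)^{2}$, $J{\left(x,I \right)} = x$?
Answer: $28224$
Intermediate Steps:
$F = -2$
$k = \frac{8}{3}$ ($k = 6 \cdot \frac{1}{3} + 2 \cdot \frac{1}{3} = 2 + \frac{2}{3} = \frac{8}{3} \approx 2.6667$)
$L{\left(y,Q \right)} = 180$ ($L{\left(y,Q \right)} = 5 \left(-4 - 2\right)^{2} = 5 \left(-6\right)^{2} = 5 \cdot 36 = 180$)
$\left(-12 + L{\left(k - 5,F \right)}\right)^{2} = \left(-12 + 180\right)^{2} = 168^{2} = 28224$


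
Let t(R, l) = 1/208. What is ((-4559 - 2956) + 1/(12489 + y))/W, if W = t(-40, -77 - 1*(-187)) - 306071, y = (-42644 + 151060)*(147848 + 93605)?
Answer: 40918387690243232/1666524503262472679 ≈ 0.024553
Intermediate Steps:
y = 26177368448 (y = 108416*241453 = 26177368448)
t(R, l) = 1/208
W = -63662767/208 (W = 1/208 - 306071 = -63662767/208 ≈ -3.0607e+5)
((-4559 - 2956) + 1/(12489 + y))/W = ((-4559 - 2956) + 1/(12489 + 26177368448))/(-63662767/208) = (-7515 + 1/26177380937)*(-208/63662767) = -196723017741554/26177380937*(-208/63662767) = 40918387690243232/1666524503262472679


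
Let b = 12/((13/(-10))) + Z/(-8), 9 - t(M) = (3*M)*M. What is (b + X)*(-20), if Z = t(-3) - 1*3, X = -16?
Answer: 11755/26 ≈ 452.12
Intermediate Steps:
t(M) = 9 - 3*M**2 (t(M) = 9 - 3*M*M = 9 - 3*M**2)
Z = -21 (Z = (9 - 3*(-3)**2) - 1*3 = (9 - 3*9) - 3 = (9 - 27) - 3 = -18 - 3 = -21)
b = -687/104 (b = 12/((13/(-10))) - 21/(-8) = 12/((13*(-1/10))) - 21*(-1/8) = 12/(-13/10) + 21/8 = 12*(-10/13) + 21/8 = -120/13 + 21/8 = -687/104 ≈ -6.6058)
(b + X)*(-20) = (-687/104 - 16)*(-20) = -2351/104*(-20) = 11755/26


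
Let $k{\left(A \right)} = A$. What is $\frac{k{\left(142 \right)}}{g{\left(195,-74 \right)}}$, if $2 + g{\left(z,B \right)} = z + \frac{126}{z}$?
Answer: $\frac{9230}{12587} \approx 0.7333$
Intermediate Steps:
$g{\left(z,B \right)} = -2 + z + \frac{126}{z}$ ($g{\left(z,B \right)} = -2 + \left(z + \frac{126}{z}\right) = -2 + z + \frac{126}{z}$)
$\frac{k{\left(142 \right)}}{g{\left(195,-74 \right)}} = \frac{142}{-2 + 195 + \frac{126}{195}} = \frac{142}{-2 + 195 + 126 \cdot \frac{1}{195}} = \frac{142}{-2 + 195 + \frac{42}{65}} = \frac{142}{\frac{12587}{65}} = 142 \cdot \frac{65}{12587} = \frac{9230}{12587}$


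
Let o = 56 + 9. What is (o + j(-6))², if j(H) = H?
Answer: 3481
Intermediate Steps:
o = 65
(o + j(-6))² = (65 - 6)² = 59² = 3481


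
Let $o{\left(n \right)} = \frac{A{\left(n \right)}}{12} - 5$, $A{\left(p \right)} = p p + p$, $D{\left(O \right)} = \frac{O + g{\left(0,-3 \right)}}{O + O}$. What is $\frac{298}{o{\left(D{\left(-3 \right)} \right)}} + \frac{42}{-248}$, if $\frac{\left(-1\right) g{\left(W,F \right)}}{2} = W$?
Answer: $- \frac{592891}{9796} \approx -60.524$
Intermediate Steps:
$g{\left(W,F \right)} = - 2 W$
$D{\left(O \right)} = \frac{1}{2}$ ($D{\left(O \right)} = \frac{O - 0}{O + O} = \frac{O + 0}{2 O} = O \frac{1}{2 O} = \frac{1}{2}$)
$A{\left(p \right)} = p + p^{2}$ ($A{\left(p \right)} = p^{2} + p = p + p^{2}$)
$o{\left(n \right)} = -5 + \frac{n \left(1 + n\right)}{12}$ ($o{\left(n \right)} = \frac{n \left(1 + n\right)}{12} - 5 = -5 + \frac{n \left(1 + n\right)}{12}$)
$\frac{298}{o{\left(D{\left(-3 \right)} \right)}} + \frac{42}{-248} = \frac{298}{-5 + \frac{1}{12} \cdot \frac{1}{2} \left(1 + \frac{1}{2}\right)} + \frac{42}{-248} = \frac{298}{-5 + \frac{1}{12} \cdot \frac{1}{2} \cdot \frac{3}{2}} + 42 \left(- \frac{1}{248}\right) = \frac{298}{-5 + \frac{1}{16}} - \frac{21}{124} = \frac{298}{- \frac{79}{16}} - \frac{21}{124} = 298 \left(- \frac{16}{79}\right) - \frac{21}{124} = - \frac{4768}{79} - \frac{21}{124} = - \frac{592891}{9796}$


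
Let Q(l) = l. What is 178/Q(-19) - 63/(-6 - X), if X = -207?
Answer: -12325/1273 ≈ -9.6819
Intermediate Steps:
178/Q(-19) - 63/(-6 - X) = 178/(-19) - 63/(-6 - 1*(-207)) = 178*(-1/19) - 63/(-6 + 207) = -178/19 - 63/201 = -178/19 - 63*1/201 = -178/19 - 21/67 = -12325/1273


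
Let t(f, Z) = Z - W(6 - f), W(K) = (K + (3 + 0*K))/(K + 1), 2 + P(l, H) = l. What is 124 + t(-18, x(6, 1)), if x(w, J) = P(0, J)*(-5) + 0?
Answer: 3323/25 ≈ 132.92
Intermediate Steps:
P(l, H) = -2 + l
W(K) = (3 + K)/(1 + K) (W(K) = (K + (3 + 0))/(1 + K) = (K + 3)/(1 + K) = (3 + K)/(1 + K))
x(w, J) = 10 (x(w, J) = (-2 + 0)*(-5) + 0 = -2*(-5) + 0 = 10 + 0 = 10)
t(f, Z) = Z - (9 - f)/(7 - f) (t(f, Z) = Z - (3 + (6 - f))/(1 + (6 - f)) = Z - (9 - f)/(7 - f))
124 + t(-18, x(6, 1)) = 124 + (9 - 1*(-18) + 10*(-7 - 18))/(-7 - 18) = 124 + (9 + 18 + 10*(-25))/(-25) = 124 - (9 + 18 - 250)/25 = 124 - 1/25*(-223) = 124 + 223/25 = 3323/25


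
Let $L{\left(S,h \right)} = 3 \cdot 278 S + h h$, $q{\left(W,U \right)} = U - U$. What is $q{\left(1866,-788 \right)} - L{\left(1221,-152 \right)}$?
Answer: $-1041418$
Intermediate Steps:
$q{\left(W,U \right)} = 0$
$L{\left(S,h \right)} = h^{2} + 834 S$ ($L{\left(S,h \right)} = 834 S + h^{2} = h^{2} + 834 S$)
$q{\left(1866,-788 \right)} - L{\left(1221,-152 \right)} = 0 - \left(\left(-152\right)^{2} + 834 \cdot 1221\right) = 0 - \left(23104 + 1018314\right) = 0 - 1041418 = -1041418$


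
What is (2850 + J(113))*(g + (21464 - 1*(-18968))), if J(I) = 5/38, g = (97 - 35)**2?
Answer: 2397656090/19 ≈ 1.2619e+8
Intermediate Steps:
g = 3844 (g = 62**2 = 3844)
J(I) = 5/38 (J(I) = 5*(1/38) = 5/38)
(2850 + J(113))*(g + (21464 - 1*(-18968))) = (2850 + 5/38)*(3844 + (21464 - 1*(-18968))) = 108305*(3844 + (21464 + 18968))/38 = 108305*(3844 + 40432)/38 = (108305/38)*44276 = 2397656090/19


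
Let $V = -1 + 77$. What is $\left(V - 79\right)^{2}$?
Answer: $9$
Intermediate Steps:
$V = 76$
$\left(V - 79\right)^{2} = \left(76 - 79\right)^{2} = \left(-3\right)^{2} = 9$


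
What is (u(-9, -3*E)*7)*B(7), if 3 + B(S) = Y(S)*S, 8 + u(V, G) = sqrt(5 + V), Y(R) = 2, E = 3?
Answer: -616 + 154*I ≈ -616.0 + 154.0*I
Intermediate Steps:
u(V, G) = -8 + sqrt(5 + V)
B(S) = -3 + 2*S
(u(-9, -3*E)*7)*B(7) = ((-8 + sqrt(5 - 9))*7)*(-3 + 2*7) = ((-8 + sqrt(-4))*7)*(-3 + 14) = ((-8 + 2*I)*7)*11 = (-56 + 14*I)*11 = -616 + 154*I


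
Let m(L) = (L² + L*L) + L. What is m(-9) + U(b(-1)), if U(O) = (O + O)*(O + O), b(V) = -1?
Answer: 157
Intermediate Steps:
m(L) = L + 2*L² (m(L) = (L² + L²) + L = 2*L² + L = L + 2*L²)
U(O) = 4*O² (U(O) = (2*O)*(2*O) = 4*O²)
m(-9) + U(b(-1)) = -9*(1 + 2*(-9)) + 4*(-1)² = -9*(1 - 18) + 4*1 = -9*(-17) + 4 = 153 + 4 = 157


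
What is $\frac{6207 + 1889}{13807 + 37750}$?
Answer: $\frac{736}{4687} \approx 0.15703$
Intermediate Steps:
$\frac{6207 + 1889}{13807 + 37750} = \frac{8096}{51557} = 8096 \cdot \frac{1}{51557} = \frac{736}{4687}$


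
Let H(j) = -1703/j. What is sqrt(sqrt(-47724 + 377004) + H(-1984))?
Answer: sqrt(52793 + 3444224*sqrt(105))/248 ≈ 23.973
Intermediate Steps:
sqrt(sqrt(-47724 + 377004) + H(-1984)) = sqrt(sqrt(-47724 + 377004) - 1703/(-1984)) = sqrt(sqrt(329280) - 1703*(-1/1984)) = sqrt(56*sqrt(105) + 1703/1984) = sqrt(1703/1984 + 56*sqrt(105))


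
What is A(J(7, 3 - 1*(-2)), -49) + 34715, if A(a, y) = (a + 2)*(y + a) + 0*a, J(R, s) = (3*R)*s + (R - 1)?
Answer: 41721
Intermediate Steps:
J(R, s) = -1 + R + 3*R*s (J(R, s) = 3*R*s + (-1 + R) = -1 + R + 3*R*s)
A(a, y) = (2 + a)*(a + y) (A(a, y) = (2 + a)*(a + y) + 0 = (2 + a)*(a + y))
A(J(7, 3 - 1*(-2)), -49) + 34715 = ((-1 + 7 + 3*7*(3 - 1*(-2)))² + 2*(-1 + 7 + 3*7*(3 - 1*(-2))) + 2*(-49) + (-1 + 7 + 3*7*(3 - 1*(-2)))*(-49)) + 34715 = ((-1 + 7 + 3*7*(3 + 2))² + 2*(-1 + 7 + 3*7*(3 + 2)) - 98 + (-1 + 7 + 3*7*(3 + 2))*(-49)) + 34715 = ((-1 + 7 + 3*7*5)² + 2*(-1 + 7 + 3*7*5) - 98 + (-1 + 7 + 3*7*5)*(-49)) + 34715 = ((-1 + 7 + 105)² + 2*(-1 + 7 + 105) - 98 + (-1 + 7 + 105)*(-49)) + 34715 = (111² + 2*111 - 98 + 111*(-49)) + 34715 = (12321 + 222 - 98 - 5439) + 34715 = 7006 + 34715 = 41721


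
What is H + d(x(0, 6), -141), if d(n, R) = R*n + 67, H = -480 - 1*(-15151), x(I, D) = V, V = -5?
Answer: 15443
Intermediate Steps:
x(I, D) = -5
H = 14671 (H = -480 + 15151 = 14671)
d(n, R) = 67 + R*n
H + d(x(0, 6), -141) = 14671 + (67 - 141*(-5)) = 14671 + (67 + 705) = 14671 + 772 = 15443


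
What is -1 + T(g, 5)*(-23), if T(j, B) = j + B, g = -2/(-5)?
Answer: -626/5 ≈ -125.20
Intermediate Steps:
g = 2/5 (g = -2*(-1/5) = 2/5 ≈ 0.40000)
T(j, B) = B + j
-1 + T(g, 5)*(-23) = -1 + (5 + 2/5)*(-23) = -1 + (27/5)*(-23) = -1 - 621/5 = -626/5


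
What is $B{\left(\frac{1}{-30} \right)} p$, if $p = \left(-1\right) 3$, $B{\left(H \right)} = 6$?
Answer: $-18$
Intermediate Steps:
$p = -3$
$B{\left(\frac{1}{-30} \right)} p = 6 \left(-3\right) = -18$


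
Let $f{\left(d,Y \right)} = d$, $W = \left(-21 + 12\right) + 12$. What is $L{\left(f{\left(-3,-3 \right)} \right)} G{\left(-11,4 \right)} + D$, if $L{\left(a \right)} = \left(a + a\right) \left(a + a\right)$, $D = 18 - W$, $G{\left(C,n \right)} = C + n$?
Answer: $-237$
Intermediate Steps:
$W = 3$ ($W = -9 + 12 = 3$)
$D = 15$ ($D = 18 - 3 = 15$)
$L{\left(a \right)} = 4 a^{2}$ ($L{\left(a \right)} = 2 a 2 a = 4 a^{2}$)
$L{\left(f{\left(-3,-3 \right)} \right)} G{\left(-11,4 \right)} + D = 4 \left(-3\right)^{2} \left(-11 + 4\right) + 15 = 4 \cdot 9 \left(-7\right) + 15 = 36 \left(-7\right) + 15 = -252 + 15 = -237$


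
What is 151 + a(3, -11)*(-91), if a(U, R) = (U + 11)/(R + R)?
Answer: 2298/11 ≈ 208.91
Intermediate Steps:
a(U, R) = (11 + U)/(2*R) (a(U, R) = (11 + U)/((2*R)) = (11 + U)*(1/(2*R)) = (11 + U)/(2*R))
151 + a(3, -11)*(-91) = 151 + ((1/2)*(11 + 3)/(-11))*(-91) = 151 + ((1/2)*(-1/11)*14)*(-91) = 151 - 7/11*(-91) = 151 + 637/11 = 2298/11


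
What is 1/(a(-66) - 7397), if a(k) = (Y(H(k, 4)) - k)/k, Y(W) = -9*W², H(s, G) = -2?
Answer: -11/81372 ≈ -0.00013518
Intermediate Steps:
a(k) = (-36 - k)/k (a(k) = (-9*(-2)² - k)/k = (-9*4 - k)/k = (-36 - k)/k)
1/(a(-66) - 7397) = 1/((-36 - 1*(-66))/(-66) - 7397) = 1/(-(-36 + 66)/66 - 7397) = 1/(-1/66*30 - 7397) = 1/(-5/11 - 7397) = 1/(-81372/11) = -11/81372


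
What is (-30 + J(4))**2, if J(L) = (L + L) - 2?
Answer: 576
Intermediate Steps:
J(L) = -2 + 2*L (J(L) = 2*L - 2 = -2 + 2*L)
(-30 + J(4))**2 = (-30 + (-2 + 2*4))**2 = (-30 + (-2 + 8))**2 = (-30 + 6)**2 = (-24)**2 = 576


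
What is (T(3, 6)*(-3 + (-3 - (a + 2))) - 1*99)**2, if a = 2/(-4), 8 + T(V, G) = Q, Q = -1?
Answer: 3969/4 ≈ 992.25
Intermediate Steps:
T(V, G) = -9 (T(V, G) = -8 - 1 = -9)
a = -1/2 (a = 2*(-1/4) = -1/2 ≈ -0.50000)
(T(3, 6)*(-3 + (-3 - (a + 2))) - 1*99)**2 = (-9*(-3 + (-3 - (-1/2 + 2))) - 1*99)**2 = (-9*(-3 + (-3 - 1*3/2)) - 99)**2 = (-9*(-3 + (-3 - 3/2)) - 99)**2 = (-9*(-3 - 9/2) - 99)**2 = (-9*(-15/2) - 99)**2 = (135/2 - 99)**2 = (-63/2)**2 = 3969/4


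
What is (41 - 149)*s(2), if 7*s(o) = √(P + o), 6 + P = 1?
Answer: -108*I*√3/7 ≈ -26.723*I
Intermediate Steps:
P = -5 (P = -6 + 1 = -5)
s(o) = √(-5 + o)/7
(41 - 149)*s(2) = (41 - 149)*(√(-5 + 2)/7) = -108*√(-3)/7 = -108*I*√3/7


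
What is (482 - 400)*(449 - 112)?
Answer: 27634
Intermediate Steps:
(482 - 400)*(449 - 112) = 82*337 = 27634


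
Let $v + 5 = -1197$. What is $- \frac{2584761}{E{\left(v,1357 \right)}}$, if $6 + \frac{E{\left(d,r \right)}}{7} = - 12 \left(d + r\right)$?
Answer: $\frac{861587}{4354} \approx 197.88$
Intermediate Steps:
$v = -1202$ ($v = -5 - 1197 = -1202$)
$E{\left(d,r \right)} = -42 - 84 d - 84 r$ ($E{\left(d,r \right)} = -42 + 7 \left(- 12 \left(d + r\right)\right) = -42 + 7 \left(- 12 d - 12 r\right) = -42 - \left(84 d + 84 r\right) = -42 - 84 d - 84 r$)
$- \frac{2584761}{E{\left(v,1357 \right)}} = - \frac{2584761}{-42 - -100968 - 113988} = - \frac{2584761}{-42 + 100968 - 113988} = - \frac{2584761}{-13062} = \left(-2584761\right) \left(- \frac{1}{13062}\right) = \frac{861587}{4354}$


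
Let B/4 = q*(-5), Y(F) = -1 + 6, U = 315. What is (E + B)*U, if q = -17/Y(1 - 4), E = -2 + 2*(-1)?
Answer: 20160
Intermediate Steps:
Y(F) = 5
E = -4 (E = -2 - 2 = -4)
q = -17/5 ≈ -3.4000
B = 68 (B = 4*(-17/5*(-5)) = 4*17 = 68)
(E + B)*U = (-4 + 68)*315 = 64*315 = 20160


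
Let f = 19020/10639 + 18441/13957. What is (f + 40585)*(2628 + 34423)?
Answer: 223301499676534594/148488523 ≈ 1.5038e+9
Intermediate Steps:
f = 461655939/148488523 (f = 19020*(1/10639) + 18441*(1/13957) = 19020/10639 + 18441/13957 = 461655939/148488523 ≈ 3.1090)
(f + 40585)*(2628 + 34423) = (461655939/148488523 + 40585)*(2628 + 34423) = (6026868361894/148488523)*37051 = 223301499676534594/148488523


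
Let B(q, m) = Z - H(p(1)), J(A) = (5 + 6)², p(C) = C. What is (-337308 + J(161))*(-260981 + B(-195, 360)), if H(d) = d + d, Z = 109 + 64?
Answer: 87941741470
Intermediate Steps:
Z = 173
J(A) = 121 (J(A) = 11² = 121)
H(d) = 2*d
B(q, m) = 171 (B(q, m) = 173 - 2 = 171)
(-337308 + J(161))*(-260981 + B(-195, 360)) = (-337308 + 121)*(-260981 + 171) = -337187*(-260810) = 87941741470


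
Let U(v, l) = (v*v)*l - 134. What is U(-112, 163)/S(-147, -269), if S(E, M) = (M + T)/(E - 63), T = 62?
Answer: 143117660/69 ≈ 2.0742e+6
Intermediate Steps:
U(v, l) = -134 + l*v² (U(v, l) = v²*l - 134 = l*v² - 134 = -134 + l*v²)
S(E, M) = (62 + M)/(-63 + E) (S(E, M) = (M + 62)/(E - 63) = (62 + M)/(-63 + E))
U(-112, 163)/S(-147, -269) = (-134 + 163*(-112)²)/(((62 - 269)/(-63 - 147))) = (-134 + 163*12544)/((-207/(-210))) = (-134 + 2044672)/((-1/210*(-207))) = 2044538/(69/70) = 2044538*(70/69) = 143117660/69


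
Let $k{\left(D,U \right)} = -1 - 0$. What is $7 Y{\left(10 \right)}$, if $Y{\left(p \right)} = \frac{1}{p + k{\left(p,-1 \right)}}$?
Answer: $\frac{7}{9} \approx 0.77778$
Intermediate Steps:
$k{\left(D,U \right)} = -1$ ($k{\left(D,U \right)} = -1 + 0 = -1$)
$Y{\left(p \right)} = \frac{1}{-1 + p}$ ($Y{\left(p \right)} = \frac{1}{p - 1} = \frac{1}{-1 + p}$)
$7 Y{\left(10 \right)} = \frac{7}{-1 + 10} = \frac{7}{9}$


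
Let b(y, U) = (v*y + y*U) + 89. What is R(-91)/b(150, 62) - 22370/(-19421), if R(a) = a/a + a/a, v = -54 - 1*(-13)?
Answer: 72495272/62904619 ≈ 1.1525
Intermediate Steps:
v = -41 (v = -54 + 13 = -41)
R(a) = 2 (R(a) = 1 + 1 = 2)
b(y, U) = 89 - 41*y + U*y (b(y, U) = (-41*y + y*U) + 89 = (-41*y + U*y) + 89 = 89 - 41*y + U*y)
R(-91)/b(150, 62) - 22370/(-19421) = 2/(89 - 41*150 + 62*150) - 22370/(-19421) = 2/(89 - 6150 + 9300) - 22370*(-1/19421) = 2/3239 + 22370/19421 = 72495272/62904619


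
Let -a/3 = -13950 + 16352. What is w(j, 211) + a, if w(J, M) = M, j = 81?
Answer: -6995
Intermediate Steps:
a = -7206 (a = -3*(-13950 + 16352) = -3*2402 = -7206)
w(j, 211) + a = 211 - 7206 = -6995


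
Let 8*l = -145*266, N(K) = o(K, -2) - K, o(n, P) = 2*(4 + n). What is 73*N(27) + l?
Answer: -9065/4 ≈ -2266.3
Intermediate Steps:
o(n, P) = 8 + 2*n
N(K) = 8 + K (N(K) = (8 + 2*K) - K = 8 + K)
l = -19285/4 (l = (-145*266)/8 = (1/8)*(-38570) = -19285/4 ≈ -4821.3)
73*N(27) + l = 73*(8 + 27) - 19285/4 = 73*35 - 19285/4 = 2555 - 19285/4 = -9065/4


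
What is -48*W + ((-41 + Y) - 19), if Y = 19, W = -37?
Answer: 1735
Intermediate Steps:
-48*W + ((-41 + Y) - 19) = -48*(-37) + ((-41 + 19) - 19) = 1776 + (-22 - 19) = 1776 - 41 = 1735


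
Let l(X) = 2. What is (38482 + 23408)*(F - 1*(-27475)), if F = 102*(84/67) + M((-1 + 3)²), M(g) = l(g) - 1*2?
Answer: 114458932770/67 ≈ 1.7083e+9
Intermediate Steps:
M(g) = 0 (M(g) = 2 - 1*2 = 2 - 2 = 0)
F = 8568/67 (F = 102*(84/67) + 0 = 8568/67 + 0 = 8568/67 ≈ 127.88)
(38482 + 23408)*(F - 1*(-27475)) = (38482 + 23408)*(8568/67 - 1*(-27475)) = 61890*(8568/67 + 27475) = 61890*(1849393/67) = 114458932770/67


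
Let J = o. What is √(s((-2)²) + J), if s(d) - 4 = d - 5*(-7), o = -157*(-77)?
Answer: 6*√337 ≈ 110.15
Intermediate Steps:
o = 12089
s(d) = 39 + d (s(d) = 4 + (d - 5*(-7)) = 4 + (d + 35) = 4 + (35 + d) = 39 + d)
J = 12089
√(s((-2)²) + J) = √((39 + (-2)²) + 12089) = √((39 + 4) + 12089) = √(43 + 12089) = √12132 = 6*√337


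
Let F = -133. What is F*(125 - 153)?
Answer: 3724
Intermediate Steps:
F*(125 - 153) = -133*(125 - 153) = -133*(-28) = 3724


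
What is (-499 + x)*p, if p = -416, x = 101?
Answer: 165568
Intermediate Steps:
(-499 + x)*p = (-499 + 101)*(-416) = -398*(-416) = 165568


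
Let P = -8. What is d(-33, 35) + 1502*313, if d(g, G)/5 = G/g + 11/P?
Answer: 124110049/264 ≈ 4.7011e+5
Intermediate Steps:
d(g, G) = -55/8 + 5*G/g (d(g, G) = 5*(G/g + 11/(-8)) = 5*(G/g + 11*(-⅛)) = 5*(G/g - 11/8) = 5*(-11/8 + G/g) = -55/8 + 5*G/g)
d(-33, 35) + 1502*313 = (-55/8 + 5*35/(-33)) + 1502*313 = (-55/8 + 5*35*(-1/33)) + 470126 = (-55/8 - 175/33) + 470126 = -3215/264 + 470126 = 124110049/264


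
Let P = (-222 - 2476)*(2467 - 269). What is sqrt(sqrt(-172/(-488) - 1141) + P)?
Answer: sqrt(-88265156336 + 8174*I*sqrt(3782))/122 ≈ 0.0069344 + 2435.2*I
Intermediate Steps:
P = -5930204 (P = -2698*2198 = -5930204)
sqrt(sqrt(-172/(-488) - 1141) + P) = sqrt(sqrt(-172/(-488) - 1141) - 5930204) = sqrt(sqrt(-172*(-1/488) - 1141) - 5930204) = sqrt(sqrt(43/122 - 1141) - 5930204) = sqrt(sqrt(-139159/122) - 5930204) = sqrt(67*I*sqrt(3782)/122 - 5930204) = sqrt(-5930204 + 67*I*sqrt(3782)/122)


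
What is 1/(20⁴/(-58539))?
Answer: -58539/160000 ≈ -0.36587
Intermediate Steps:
1/(20⁴/(-58539)) = 1/(160000*(-1/58539)) = 1/(-160000/58539) = -58539/160000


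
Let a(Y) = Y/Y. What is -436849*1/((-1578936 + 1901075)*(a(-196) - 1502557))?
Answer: 436849/484031887284 ≈ 9.0252e-7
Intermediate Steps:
a(Y) = 1
-436849*1/((-1578936 + 1901075)*(a(-196) - 1502557)) = -436849*1/((1 - 1502557)*(-1578936 + 1901075)) = -436849/((-1502556*322139)) = -436849/(-484031887284) = -436849*(-1/484031887284) = 436849/484031887284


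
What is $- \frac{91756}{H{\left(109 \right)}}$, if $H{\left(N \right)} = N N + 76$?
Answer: $- \frac{91756}{11957} \approx -7.6738$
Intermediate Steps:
$H{\left(N \right)} = 76 + N^{2}$ ($H{\left(N \right)} = N^{2} + 76 = 76 + N^{2}$)
$- \frac{91756}{H{\left(109 \right)}} = - \frac{91756}{76 + 109^{2}} = - \frac{91756}{76 + 11881} = - \frac{91756}{11957}$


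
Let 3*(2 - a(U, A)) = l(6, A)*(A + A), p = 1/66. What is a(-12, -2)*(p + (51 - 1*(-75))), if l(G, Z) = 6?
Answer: 41585/33 ≈ 1260.2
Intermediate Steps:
p = 1/66 ≈ 0.015152
a(U, A) = 2 - 4*A (a(U, A) = 2 - 2*(A + A) = 2 - 2*2*A = 2 - 4*A)
a(-12, -2)*(p + (51 - 1*(-75))) = (2 - 4*(-2))*(1/66 + (51 - 1*(-75))) = (2 + 8)*(1/66 + (51 + 75)) = 10*(1/66 + 126) = 10*(8317/66) = 41585/33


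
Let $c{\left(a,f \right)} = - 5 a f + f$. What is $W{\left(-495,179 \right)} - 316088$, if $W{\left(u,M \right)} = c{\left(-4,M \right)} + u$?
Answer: $-312824$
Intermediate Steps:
$c{\left(a,f \right)} = f - 5 a f$ ($c{\left(a,f \right)} = - 5 a f + f = f - 5 a f$)
$W{\left(u,M \right)} = u + 21 M$ ($W{\left(u,M \right)} = M \left(1 - -20\right) + u = M \left(1 + 20\right) + u = M 21 + u = 21 M + u = u + 21 M$)
$W{\left(-495,179 \right)} - 316088 = \left(-495 + 21 \cdot 179\right) - 316088 = \left(-495 + 3759\right) - 316088 = 3264 - 316088 = -312824$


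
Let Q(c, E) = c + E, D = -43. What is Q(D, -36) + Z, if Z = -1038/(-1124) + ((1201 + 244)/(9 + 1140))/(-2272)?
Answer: -57274085101/733558368 ≈ -78.077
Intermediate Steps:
Q(c, E) = E + c
Z = 677025971/733558368 (Z = -1038*(-1/1124) + (1445/1149)*(-1/2272) = 519/562 + (1445*(1/1149))*(-1/2272) = 519/562 + (1445/1149)*(-1/2272) = 519/562 - 1445/2610528 = 677025971/733558368 ≈ 0.92293)
Q(D, -36) + Z = (-36 - 43) + 677025971/733558368 = -79 + 677025971/733558368 = -57274085101/733558368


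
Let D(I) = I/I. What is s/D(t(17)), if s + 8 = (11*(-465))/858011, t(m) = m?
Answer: -624473/78001 ≈ -8.0060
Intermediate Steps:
D(I) = 1
s = -624473/78001 (s = -8 + (11*(-465))/858011 = -8 - 5115*1/858011 = -8 - 465/78001 = -624473/78001 ≈ -8.0060)
s/D(t(17)) = -624473/78001/1 = -624473/78001*1 = -624473/78001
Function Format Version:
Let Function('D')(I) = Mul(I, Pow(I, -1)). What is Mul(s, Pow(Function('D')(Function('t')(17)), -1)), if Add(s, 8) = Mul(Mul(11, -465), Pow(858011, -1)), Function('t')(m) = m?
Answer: Rational(-624473, 78001) ≈ -8.0060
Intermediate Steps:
Function('D')(I) = 1
s = Rational(-624473, 78001) (s = Add(-8, Mul(Mul(11, -465), Pow(858011, -1))) = Add(-8, Mul(-5115, Rational(1, 858011))) = Add(-8, Rational(-465, 78001)) = Rational(-624473, 78001) ≈ -8.0060)
Mul(s, Pow(Function('D')(Function('t')(17)), -1)) = Mul(Rational(-624473, 78001), Pow(1, -1)) = Mul(Rational(-624473, 78001), 1) = Rational(-624473, 78001)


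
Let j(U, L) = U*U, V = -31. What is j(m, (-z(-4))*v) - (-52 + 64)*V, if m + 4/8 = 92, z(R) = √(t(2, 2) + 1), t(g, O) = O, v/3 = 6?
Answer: 34977/4 ≈ 8744.3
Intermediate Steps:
v = 18 (v = 3*6 = 18)
z(R) = √3 (z(R) = √(2 + 1) = √3)
m = 183/2 (m = -½ + 92 = 183/2 ≈ 91.500)
j(U, L) = U²
j(m, (-z(-4))*v) - (-52 + 64)*V = (183/2)² - (-52 + 64)*(-31) = 33489/4 - 12*(-31) = 33489/4 - 1*(-372) = 33489/4 + 372 = 34977/4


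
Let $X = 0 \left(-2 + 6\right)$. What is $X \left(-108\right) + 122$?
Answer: $122$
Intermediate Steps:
$X = 0$ ($X = 0 \cdot 4 = 0$)
$X \left(-108\right) + 122 = 0 \left(-108\right) + 122 = 0 + 122 = 122$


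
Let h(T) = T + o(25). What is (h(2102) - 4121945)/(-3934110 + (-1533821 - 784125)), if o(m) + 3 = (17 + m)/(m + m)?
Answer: 102996129/156301400 ≈ 0.65896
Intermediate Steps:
o(m) = -3 + (17 + m)/(2*m) (o(m) = -3 + (17 + m)/(m + m) = -3 + (17 + m)/((2*m)) = -3 + (17 + m)*(1/(2*m)) = -3 + (17 + m)/(2*m))
h(T) = -54/25 + T (h(T) = T + (½)*(17 - 5*25)/25 = T + (½)*(1/25)*(17 - 125) = T + (½)*(1/25)*(-108) = T - 54/25 = -54/25 + T)
(h(2102) - 4121945)/(-3934110 + (-1533821 - 784125)) = ((-54/25 + 2102) - 4121945)/(-3934110 + (-1533821 - 784125)) = (52496/25 - 4121945)/(-3934110 - 2317946) = -102996129/25/(-6252056) = -102996129/25*(-1/6252056) = 102996129/156301400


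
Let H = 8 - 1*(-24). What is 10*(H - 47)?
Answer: -150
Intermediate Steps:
H = 32 (H = 8 + 24 = 32)
10*(H - 47) = 10*(32 - 47) = 10*(-15) = -150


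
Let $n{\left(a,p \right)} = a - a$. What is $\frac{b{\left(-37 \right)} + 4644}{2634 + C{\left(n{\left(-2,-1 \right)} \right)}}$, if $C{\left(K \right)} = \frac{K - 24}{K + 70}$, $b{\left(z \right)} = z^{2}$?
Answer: $\frac{210455}{92178} \approx 2.2831$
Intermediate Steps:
$n{\left(a,p \right)} = 0$
$C{\left(K \right)} = \frac{-24 + K}{70 + K}$
$\frac{b{\left(-37 \right)} + 4644}{2634 + C{\left(n{\left(-2,-1 \right)} \right)}} = \frac{\left(-37\right)^{2} + 4644}{2634 + \frac{-24 + 0}{70 + 0}} = \frac{1369 + 4644}{2634 + \frac{1}{70} \left(-24\right)} = \frac{6013}{2634 + \frac{1}{70} \left(-24\right)} = \frac{6013}{2634 - \frac{12}{35}} = \frac{6013}{\frac{92178}{35}} = 6013 \cdot \frac{35}{92178} = \frac{210455}{92178}$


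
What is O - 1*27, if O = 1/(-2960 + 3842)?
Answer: -23813/882 ≈ -26.999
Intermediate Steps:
O = 1/882 ≈ 0.0011338
O - 1*27 = 1/882 - 1*27 = 1/882 - 27 = -23813/882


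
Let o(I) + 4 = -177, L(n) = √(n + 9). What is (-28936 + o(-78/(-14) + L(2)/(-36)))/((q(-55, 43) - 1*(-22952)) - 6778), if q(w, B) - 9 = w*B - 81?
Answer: -29117/13737 ≈ -2.1196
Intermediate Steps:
q(w, B) = -72 + B*w (q(w, B) = 9 + (w*B - 81) = 9 + (B*w - 81) = 9 + (-81 + B*w) = -72 + B*w)
L(n) = √(9 + n)
o(I) = -181 (o(I) = -4 - 177 = -181)
(-28936 + o(-78/(-14) + L(2)/(-36)))/((q(-55, 43) - 1*(-22952)) - 6778) = (-28936 - 181)/(((-72 + 43*(-55)) - 1*(-22952)) - 6778) = -29117/(((-72 - 2365) + 22952) - 6778) = -29117/((-2437 + 22952) - 6778) = -29117/(20515 - 6778) = -29117/13737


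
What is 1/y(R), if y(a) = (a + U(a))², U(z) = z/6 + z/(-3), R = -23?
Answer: 36/13225 ≈ 0.0027221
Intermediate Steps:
U(z) = -z/6 (U(z) = z*(⅙) + z*(-⅓) = z/6 - z/3 = -z/6)
y(a) = 25*a²/36 (y(a) = (a - a/6)² = (5*a/6)² = 25*a²/36)
1/y(R) = 1/((25/36)*(-23)²) = 1/((25/36)*529) = 1/(13225/36) = 36/13225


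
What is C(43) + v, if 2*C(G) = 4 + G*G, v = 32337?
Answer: 66527/2 ≈ 33264.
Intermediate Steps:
C(G) = 2 + G²/2 (C(G) = (4 + G*G)/2 = (4 + G²)/2 = 2 + G²/2)
C(43) + v = (2 + (½)*43²) + 32337 = (2 + (½)*1849) + 32337 = (2 + 1849/2) + 32337 = 1853/2 + 32337 = 66527/2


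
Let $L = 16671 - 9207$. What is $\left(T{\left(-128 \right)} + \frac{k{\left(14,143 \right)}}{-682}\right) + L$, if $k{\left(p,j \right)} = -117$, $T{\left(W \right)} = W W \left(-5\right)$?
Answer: $- \frac{50778875}{682} \approx -74456.0$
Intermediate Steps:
$T{\left(W \right)} = - 5 W^{2}$ ($T{\left(W \right)} = W^{2} \left(-5\right) = - 5 W^{2}$)
$L = 7464$ ($L = 16671 - 9207 = 7464$)
$\left(T{\left(-128 \right)} + \frac{k{\left(14,143 \right)}}{-682}\right) + L = \left(- 5 \left(-128\right)^{2} - \frac{117}{-682}\right) + 7464 = \left(\left(-5\right) 16384 - - \frac{117}{682}\right) + 7464 = \left(-81920 + \frac{117}{682}\right) + 7464 = - \frac{55869323}{682} + 7464 = - \frac{50778875}{682}$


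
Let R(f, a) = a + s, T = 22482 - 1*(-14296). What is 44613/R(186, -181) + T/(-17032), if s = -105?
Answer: -192591781/1217788 ≈ -158.15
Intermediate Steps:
T = 36778 (T = 22482 + 14296 = 36778)
R(f, a) = -105 + a (R(f, a) = a - 105 = -105 + a)
44613/R(186, -181) + T/(-17032) = 44613/(-105 - 181) + 36778/(-17032) = 44613/(-286) + 36778*(-1/17032) = 44613*(-1/286) - 18389/8516 = -44613/286 - 18389/8516 = -192591781/1217788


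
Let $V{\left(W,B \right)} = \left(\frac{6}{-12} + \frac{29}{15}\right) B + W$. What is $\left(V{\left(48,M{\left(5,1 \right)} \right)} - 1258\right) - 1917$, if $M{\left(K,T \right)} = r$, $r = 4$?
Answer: $- \frac{46819}{15} \approx -3121.3$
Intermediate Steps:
$M{\left(K,T \right)} = 4$
$V{\left(W,B \right)} = W + \frac{43 B}{30}$ ($V{\left(W,B \right)} = \left(6 \left(- \frac{1}{12}\right) + 29 \cdot \frac{1}{15}\right) B + W = \left(- \frac{1}{2} + \frac{29}{15}\right) B + W = \frac{43 B}{30} + W = W + \frac{43 B}{30}$)
$\left(V{\left(48,M{\left(5,1 \right)} \right)} - 1258\right) - 1917 = \left(\left(48 + \frac{43}{30} \cdot 4\right) - 1258\right) - 1917 = \left(\left(48 + \frac{86}{15}\right) - 1258\right) - 1917 = \left(\frac{806}{15} - 1258\right) - 1917 = - \frac{18064}{15} - 1917 = - \frac{46819}{15}$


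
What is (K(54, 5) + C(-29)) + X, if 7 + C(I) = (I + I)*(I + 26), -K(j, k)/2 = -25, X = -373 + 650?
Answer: 494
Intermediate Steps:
X = 277
K(j, k) = 50 (K(j, k) = -2*(-25) = 50)
C(I) = -7 + 2*I*(26 + I) (C(I) = -7 + (I + I)*(I + 26) = -7 + (2*I)*(26 + I) = -7 + 2*I*(26 + I))
(K(54, 5) + C(-29)) + X = (50 + (-7 + 2*(-29)² + 52*(-29))) + 277 = (50 + (-7 + 2*841 - 1508)) + 277 = (50 + (-7 + 1682 - 1508)) + 277 = (50 + 167) + 277 = 217 + 277 = 494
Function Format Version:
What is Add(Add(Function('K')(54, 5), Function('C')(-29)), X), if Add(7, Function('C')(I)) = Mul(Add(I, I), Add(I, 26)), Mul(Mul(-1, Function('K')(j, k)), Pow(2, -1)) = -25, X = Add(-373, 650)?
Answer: 494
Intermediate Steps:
X = 277
Function('K')(j, k) = 50 (Function('K')(j, k) = Mul(-2, -25) = 50)
Function('C')(I) = Add(-7, Mul(2, I, Add(26, I))) (Function('C')(I) = Add(-7, Mul(Add(I, I), Add(I, 26))) = Add(-7, Mul(Mul(2, I), Add(26, I))) = Add(-7, Mul(2, I, Add(26, I))))
Add(Add(Function('K')(54, 5), Function('C')(-29)), X) = Add(Add(50, Add(-7, Mul(2, Pow(-29, 2)), Mul(52, -29))), 277) = Add(Add(50, Add(-7, Mul(2, 841), -1508)), 277) = Add(Add(50, Add(-7, 1682, -1508)), 277) = Add(Add(50, 167), 277) = Add(217, 277) = 494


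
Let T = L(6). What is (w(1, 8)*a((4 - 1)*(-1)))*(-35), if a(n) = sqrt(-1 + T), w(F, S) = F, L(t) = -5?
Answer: -35*I*sqrt(6) ≈ -85.732*I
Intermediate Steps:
T = -5
a(n) = I*sqrt(6) (a(n) = sqrt(-1 - 5) = sqrt(-6) = I*sqrt(6))
(w(1, 8)*a((4 - 1)*(-1)))*(-35) = (1*(I*sqrt(6)))*(-35) = (I*sqrt(6))*(-35) = -35*I*sqrt(6)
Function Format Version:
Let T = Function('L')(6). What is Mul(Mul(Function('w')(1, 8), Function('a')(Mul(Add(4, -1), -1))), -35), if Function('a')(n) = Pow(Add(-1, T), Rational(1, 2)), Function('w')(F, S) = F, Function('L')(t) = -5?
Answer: Mul(-35, I, Pow(6, Rational(1, 2))) ≈ Mul(-85.732, I)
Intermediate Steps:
T = -5
Function('a')(n) = Mul(I, Pow(6, Rational(1, 2))) (Function('a')(n) = Pow(Add(-1, -5), Rational(1, 2)) = Pow(-6, Rational(1, 2)) = Mul(I, Pow(6, Rational(1, 2))))
Mul(Mul(Function('w')(1, 8), Function('a')(Mul(Add(4, -1), -1))), -35) = Mul(Mul(1, Mul(I, Pow(6, Rational(1, 2)))), -35) = Mul(Mul(I, Pow(6, Rational(1, 2))), -35) = Mul(-35, I, Pow(6, Rational(1, 2)))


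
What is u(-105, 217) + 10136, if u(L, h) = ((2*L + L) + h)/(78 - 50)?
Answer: 20265/2 ≈ 10133.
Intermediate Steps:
u(L, h) = h/28 + 3*L/28 (u(L, h) = (3*L + h)/28 = (h + 3*L)*(1/28) = h/28 + 3*L/28)
u(-105, 217) + 10136 = ((1/28)*217 + (3/28)*(-105)) + 10136 = (31/4 - 45/4) + 10136 = -7/2 + 10136 = 20265/2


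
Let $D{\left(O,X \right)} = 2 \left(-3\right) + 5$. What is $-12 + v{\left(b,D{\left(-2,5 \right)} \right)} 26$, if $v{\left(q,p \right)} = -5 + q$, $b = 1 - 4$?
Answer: $-220$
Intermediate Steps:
$D{\left(O,X \right)} = -1$ ($D{\left(O,X \right)} = -6 + 5 = -1$)
$b = -3$ ($b = 1 - 4 = -3$)
$-12 + v{\left(b,D{\left(-2,5 \right)} \right)} 26 = -12 + \left(-5 - 3\right) 26 = -12 - 208 = -220$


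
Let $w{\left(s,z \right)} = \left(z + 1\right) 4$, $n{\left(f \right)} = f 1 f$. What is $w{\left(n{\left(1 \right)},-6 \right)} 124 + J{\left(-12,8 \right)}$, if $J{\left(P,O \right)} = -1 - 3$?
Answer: $-2484$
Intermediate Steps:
$J{\left(P,O \right)} = -4$ ($J{\left(P,O \right)} = -1 - 3 = -4$)
$n{\left(f \right)} = f^{2}$ ($n{\left(f \right)} = f f = f^{2}$)
$w{\left(s,z \right)} = 4 + 4 z$ ($w{\left(s,z \right)} = \left(1 + z\right) 4 = 4 + 4 z$)
$w{\left(n{\left(1 \right)},-6 \right)} 124 + J{\left(-12,8 \right)} = \left(4 + 4 \left(-6\right)\right) 124 - 4 = \left(4 - 24\right) 124 - 4 = \left(-20\right) 124 - 4 = -2480 - 4 = -2484$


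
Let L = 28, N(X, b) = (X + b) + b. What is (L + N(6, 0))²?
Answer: 1156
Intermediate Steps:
N(X, b) = X + 2*b
(L + N(6, 0))² = (28 + (6 + 2*0))² = (28 + (6 + 0))² = (28 + 6)² = 34² = 1156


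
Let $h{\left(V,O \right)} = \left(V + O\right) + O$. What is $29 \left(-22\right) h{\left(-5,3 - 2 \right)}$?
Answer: $1914$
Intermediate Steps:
$h{\left(V,O \right)} = V + 2 O$ ($h{\left(V,O \right)} = \left(O + V\right) + O = V + 2 O$)
$29 \left(-22\right) h{\left(-5,3 - 2 \right)} = 29 \left(-22\right) \left(-5 + 2 \left(3 - 2\right)\right) = - 638 \left(-5 + 2 \cdot 1\right) = - 638 \left(-5 + 2\right) = \left(-638\right) \left(-3\right) = 1914$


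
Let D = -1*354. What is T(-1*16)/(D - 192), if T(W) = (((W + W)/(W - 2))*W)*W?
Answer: -2048/2457 ≈ -0.83354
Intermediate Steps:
D = -354
T(W) = 2*W³/(-2 + W) (T(W) = (((2*W)/(-2 + W))*W)*W = ((2*W/(-2 + W))*W)*W = (2*W²/(-2 + W))*W = 2*W³/(-2 + W))
T(-1*16)/(D - 192) = (2*(-1*16)³/(-2 - 1*16))/(-354 - 192) = (2*(-16)³/(-2 - 16))/(-546) = (2*(-4096)/(-18))*(-1/546) = (2*(-4096)*(-1/18))*(-1/546) = (4096/9)*(-1/546) = -2048/2457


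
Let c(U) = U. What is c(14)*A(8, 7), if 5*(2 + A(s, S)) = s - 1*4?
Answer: -84/5 ≈ -16.800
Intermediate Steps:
A(s, S) = -14/5 + s/5 (A(s, S) = -2 + (s - 1*4)/5 = -2 + (s - 4)/5 = -2 + (-4 + s)/5 = -2 + (-⅘ + s/5) = -14/5 + s/5)
c(14)*A(8, 7) = 14*(-14/5 + (⅕)*8) = 14*(-14/5 + 8/5) = 14*(-6/5) = -84/5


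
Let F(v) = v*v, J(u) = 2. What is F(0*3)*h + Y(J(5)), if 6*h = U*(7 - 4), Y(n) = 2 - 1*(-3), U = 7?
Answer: 5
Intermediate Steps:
F(v) = v**2
Y(n) = 5 (Y(n) = 2 + 3 = 5)
h = 7/2 (h = (7*(7 - 4))/6 = (7*3)/6 = (1/6)*21 = 7/2 ≈ 3.5000)
F(0*3)*h + Y(J(5)) = (0*3)**2*(7/2) + 5 = 0**2*(7/2) + 5 = 0*(7/2) + 5 = 0 + 5 = 5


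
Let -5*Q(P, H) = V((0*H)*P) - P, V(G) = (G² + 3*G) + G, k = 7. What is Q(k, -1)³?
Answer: 343/125 ≈ 2.7440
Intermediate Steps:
V(G) = G² + 4*G
Q(P, H) = P/5 (Q(P, H) = -(((0*H)*P)*(4 + (0*H)*P) - P)/5 = -((0*P)*(4 + 0*P) - P)/5 = -(0*(4 + 0) - P)/5 = -(0*4 - P)/5 = -(0 - P)/5 = -(-1)*P/5 = P/5)
Q(k, -1)³ = ((⅕)*7)³ = (7/5)³ = 343/125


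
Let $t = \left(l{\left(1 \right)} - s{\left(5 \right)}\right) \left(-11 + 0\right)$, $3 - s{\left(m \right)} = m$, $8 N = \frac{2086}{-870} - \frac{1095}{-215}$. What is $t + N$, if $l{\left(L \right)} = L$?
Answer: $- \frac{610963}{18705} \approx -32.663$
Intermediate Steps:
$N = \frac{6302}{18705}$ ($N = \frac{\frac{2086}{-870} - \frac{1095}{-215}}{8} = \frac{2086 \left(- \frac{1}{870}\right) - - \frac{219}{43}}{8} = \frac{- \frac{1043}{435} + \frac{219}{43}}{8} = \frac{1}{8} \cdot \frac{50416}{18705} = \frac{6302}{18705} \approx 0.33692$)
$s{\left(m \right)} = 3 - m$
$t = -33$ ($t = \left(1 - \left(3 - 5\right)\right) \left(-11 + 0\right) = \left(1 - \left(3 - 5\right)\right) \left(-11\right) = \left(1 - -2\right) \left(-11\right) = \left(1 + 2\right) \left(-11\right) = 3 \left(-11\right) = -33$)
$t + N = -33 + \frac{6302}{18705} = - \frac{610963}{18705}$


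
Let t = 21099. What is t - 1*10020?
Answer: 11079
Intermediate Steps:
t - 1*10020 = 21099 - 1*10020 = 21099 - 10020 = 11079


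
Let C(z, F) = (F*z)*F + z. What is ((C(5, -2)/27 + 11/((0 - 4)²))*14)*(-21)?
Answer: -34153/72 ≈ -474.35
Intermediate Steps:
C(z, F) = z + z*F² (C(z, F) = z*F² + z = z + z*F²)
((C(5, -2)/27 + 11/((0 - 4)²))*14)*(-21) = (((5*(1 + (-2)²))/27 + 11/((0 - 4)²))*14)*(-21) = (((5*(1 + 4))*(1/27) + 11/((-4)²))*14)*(-21) = (((5*5)*(1/27) + 11/16)*14)*(-21) = ((25*(1/27) + 11*(1/16))*14)*(-21) = ((25/27 + 11/16)*14)*(-21) = ((697/432)*14)*(-21) = (4879/216)*(-21) = -34153/72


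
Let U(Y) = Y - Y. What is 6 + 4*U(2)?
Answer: 6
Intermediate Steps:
U(Y) = 0
6 + 4*U(2) = 6 + 4*0 = 6 + 0 = 6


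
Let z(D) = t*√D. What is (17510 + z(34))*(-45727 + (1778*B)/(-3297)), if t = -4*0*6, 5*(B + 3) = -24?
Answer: -125695160286/157 ≈ -8.0061e+8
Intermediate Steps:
B = -39/5 (B = -3 + (⅕)*(-24) = -3 - 24/5 = -39/5 ≈ -7.8000)
t = 0 (t = 0*6 = 0)
z(D) = 0 (z(D) = 0*√D = 0)
(17510 + z(34))*(-45727 + (1778*B)/(-3297)) = (17510 + 0)*(-45727 + (1778*(-39/5))/(-3297)) = 17510*(-45727 - 69342/5*(-1/3297)) = 17510*(-45727 + 3302/785) = 17510*(-35892393/785) = -125695160286/157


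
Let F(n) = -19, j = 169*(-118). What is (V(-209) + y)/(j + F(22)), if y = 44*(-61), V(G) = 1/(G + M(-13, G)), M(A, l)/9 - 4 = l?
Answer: 5512937/40999894 ≈ 0.13446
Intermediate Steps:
M(A, l) = 36 + 9*l
j = -19942
V(G) = 1/(36 + 10*G) (V(G) = 1/(G + (36 + 9*G)) = 1/(36 + 10*G))
y = -2684
(V(-209) + y)/(j + F(22)) = (1/(2*(18 + 5*(-209))) - 2684)/(-19942 - 19) = (1/(2*(18 - 1045)) - 2684)/(-19961) = ((½)/(-1027) - 2684)*(-1/19961) = ((½)*(-1/1027) - 2684)*(-1/19961) = (-1/2054 - 2684)*(-1/19961) = -5512937/2054*(-1/19961) = 5512937/40999894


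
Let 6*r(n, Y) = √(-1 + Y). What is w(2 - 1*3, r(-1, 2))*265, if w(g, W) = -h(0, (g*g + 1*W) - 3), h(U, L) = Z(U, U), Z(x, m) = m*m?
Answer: 0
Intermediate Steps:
Z(x, m) = m²
r(n, Y) = √(-1 + Y)/6
h(U, L) = U²
w(g, W) = 0 (w(g, W) = -1*0² = -1*0 = 0)
w(2 - 1*3, r(-1, 2))*265 = 0*265 = 0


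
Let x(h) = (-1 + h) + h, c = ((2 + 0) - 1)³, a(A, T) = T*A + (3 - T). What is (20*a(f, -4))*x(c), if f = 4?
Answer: -180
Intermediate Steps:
a(A, T) = 3 - T + A*T (a(A, T) = A*T + (3 - T) = 3 - T + A*T)
c = 1 (c = (2 - 1)³ = 1³ = 1)
x(h) = -1 + 2*h
(20*a(f, -4))*x(c) = (20*(3 - 1*(-4) + 4*(-4)))*(-1 + 2*1) = (20*(3 + 4 - 16))*(-1 + 2) = (20*(-9))*1 = -180*1 = -180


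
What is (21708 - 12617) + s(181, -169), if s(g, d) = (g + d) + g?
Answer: 9284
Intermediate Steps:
s(g, d) = d + 2*g (s(g, d) = (d + g) + g = d + 2*g)
(21708 - 12617) + s(181, -169) = (21708 - 12617) + (-169 + 2*181) = 9091 + (-169 + 362) = 9091 + 193 = 9284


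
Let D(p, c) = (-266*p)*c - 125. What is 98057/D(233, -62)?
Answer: 98057/3842511 ≈ 0.025519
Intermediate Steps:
D(p, c) = -125 - 266*c*p (D(p, c) = -266*c*p - 125 = -125 - 266*c*p)
98057/D(233, -62) = 98057/(-125 - 266*(-62)*233) = 98057/(-125 + 3842636) = 98057/3842511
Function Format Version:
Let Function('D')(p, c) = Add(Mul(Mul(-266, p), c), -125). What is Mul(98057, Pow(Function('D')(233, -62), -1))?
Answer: Rational(98057, 3842511) ≈ 0.025519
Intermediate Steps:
Function('D')(p, c) = Add(-125, Mul(-266, c, p)) (Function('D')(p, c) = Add(Mul(-266, c, p), -125) = Add(-125, Mul(-266, c, p)))
Mul(98057, Pow(Function('D')(233, -62), -1)) = Mul(98057, Pow(Add(-125, Mul(-266, -62, 233)), -1)) = Mul(98057, Pow(Add(-125, 3842636), -1)) = Mul(98057, Pow(3842511, -1)) = Mul(98057, Rational(1, 3842511)) = Rational(98057, 3842511)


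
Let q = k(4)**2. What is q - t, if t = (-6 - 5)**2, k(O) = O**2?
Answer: 135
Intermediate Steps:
q = 256 (q = (4**2)**2 = 16**2 = 256)
t = 121 (t = (-11)**2 = 121)
q - t = 256 - 1*121 = 256 - 121 = 135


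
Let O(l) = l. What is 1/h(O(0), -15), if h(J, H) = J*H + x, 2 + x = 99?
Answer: 1/97 ≈ 0.010309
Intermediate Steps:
x = 97 (x = -2 + 99 = 97)
h(J, H) = 97 + H*J (h(J, H) = J*H + 97 = H*J + 97 = 97 + H*J)
1/h(O(0), -15) = 1/(97 - 15*0) = 1/(97 + 0) = 1/97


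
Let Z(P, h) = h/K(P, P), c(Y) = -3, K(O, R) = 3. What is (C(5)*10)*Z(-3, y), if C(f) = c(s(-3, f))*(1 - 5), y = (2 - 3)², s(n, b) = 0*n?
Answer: 40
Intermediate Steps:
s(n, b) = 0
y = 1 (y = (-1)² = 1)
Z(P, h) = h/3
C(f) = 12 (C(f) = -3*(1 - 5) = -3*(-4) = 12)
(C(5)*10)*Z(-3, y) = (12*10)*((⅓)*1) = 120*(⅓) = 40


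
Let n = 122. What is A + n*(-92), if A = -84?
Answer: -11308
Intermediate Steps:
A + n*(-92) = -84 + 122*(-92) = -84 - 11224 = -11308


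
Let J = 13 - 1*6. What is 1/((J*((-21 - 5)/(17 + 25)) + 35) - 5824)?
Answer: -3/17380 ≈ -0.00017261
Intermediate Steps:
J = 7 (J = 13 - 6 = 7)
1/((J*((-21 - 5)/(17 + 25)) + 35) - 5824) = 1/((7*((-21 - 5)/(17 + 25)) + 35) - 5824) = 1/((7*(-26/42) + 35) - 5824) = 1/((7*(-26*1/42) + 35) - 5824) = 1/((7*(-13/21) + 35) - 5824) = 1/((-13/3 + 35) - 5824) = 1/(92/3 - 5824) = 1/(-17380/3) = -3/17380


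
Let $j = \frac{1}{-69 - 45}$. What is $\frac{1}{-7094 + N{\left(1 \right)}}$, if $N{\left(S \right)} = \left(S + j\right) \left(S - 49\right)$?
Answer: $- \frac{19}{135690} \approx -0.00014003$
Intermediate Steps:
$j = - \frac{1}{114}$ ($j = \frac{1}{-114} = - \frac{1}{114} \approx -0.0087719$)
$N{\left(S \right)} = \left(-49 + S\right) \left(- \frac{1}{114} + S\right)$ ($N{\left(S \right)} = \left(S - \frac{1}{114}\right) \left(S - 49\right) = \left(- \frac{1}{114} + S\right) \left(-49 + S\right) = \left(-49 + S\right) \left(- \frac{1}{114} + S\right)$)
$\frac{1}{-7094 + N{\left(1 \right)}} = \frac{1}{-7094 + \left(\frac{49}{114} + 1^{2} - \frac{5587}{114}\right)} = \frac{1}{-7094 + \left(\frac{49}{114} + 1 - \frac{5587}{114}\right)} = \frac{1}{-7094 - \frac{904}{19}} = \frac{1}{- \frac{135690}{19}} = - \frac{19}{135690}$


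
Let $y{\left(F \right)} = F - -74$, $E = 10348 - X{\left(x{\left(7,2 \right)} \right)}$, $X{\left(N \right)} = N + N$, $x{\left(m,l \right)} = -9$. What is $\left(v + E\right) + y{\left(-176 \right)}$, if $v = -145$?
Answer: $10119$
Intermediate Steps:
$X{\left(N \right)} = 2 N$
$E = 10366$ ($E = 10348 - 2 \left(-9\right) = 10348 - -18 = 10348 + 18 = 10366$)
$y{\left(F \right)} = 74 + F$ ($y{\left(F \right)} = F + 74 = 74 + F$)
$\left(v + E\right) + y{\left(-176 \right)} = \left(-145 + 10366\right) + \left(74 - 176\right) = 10221 - 102 = 10119$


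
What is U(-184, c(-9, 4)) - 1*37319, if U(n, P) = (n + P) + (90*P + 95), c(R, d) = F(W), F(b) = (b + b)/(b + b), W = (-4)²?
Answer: -37317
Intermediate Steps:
W = 16
F(b) = 1 (F(b) = (2*b)/((2*b)) = (2*b)*(1/(2*b)) = 1)
c(R, d) = 1
U(n, P) = 95 + n + 91*P (U(n, P) = (P + n) + (95 + 90*P) = 95 + n + 91*P)
U(-184, c(-9, 4)) - 1*37319 = (95 - 184 + 91*1) - 1*37319 = (95 - 184 + 91) - 37319 = 2 - 37319 = -37317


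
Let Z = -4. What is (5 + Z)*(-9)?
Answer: -9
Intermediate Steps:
(5 + Z)*(-9) = (5 - 4)*(-9) = 1*(-9) = -9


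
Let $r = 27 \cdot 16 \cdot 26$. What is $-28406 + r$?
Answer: $-17174$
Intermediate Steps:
$r = 11232$ ($r = 432 \cdot 26 = 11232$)
$-28406 + r = -28406 + 11232 = -17174$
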